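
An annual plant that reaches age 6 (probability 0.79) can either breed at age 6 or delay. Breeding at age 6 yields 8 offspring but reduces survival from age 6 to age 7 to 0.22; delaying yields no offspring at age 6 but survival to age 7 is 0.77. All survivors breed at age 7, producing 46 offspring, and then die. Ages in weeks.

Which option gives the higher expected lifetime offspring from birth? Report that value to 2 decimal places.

breed at age 6: R₀ = 0.79 × (8 + 0.22 × 46) = 0.79 × 18.1200 = 14.3148
delay to age 7: R₀ = 0.79 × (0.77 × 46) = 0.79 × 35.4200 = 27.9818
Higher: delay to age 7 (27.9818).

27.98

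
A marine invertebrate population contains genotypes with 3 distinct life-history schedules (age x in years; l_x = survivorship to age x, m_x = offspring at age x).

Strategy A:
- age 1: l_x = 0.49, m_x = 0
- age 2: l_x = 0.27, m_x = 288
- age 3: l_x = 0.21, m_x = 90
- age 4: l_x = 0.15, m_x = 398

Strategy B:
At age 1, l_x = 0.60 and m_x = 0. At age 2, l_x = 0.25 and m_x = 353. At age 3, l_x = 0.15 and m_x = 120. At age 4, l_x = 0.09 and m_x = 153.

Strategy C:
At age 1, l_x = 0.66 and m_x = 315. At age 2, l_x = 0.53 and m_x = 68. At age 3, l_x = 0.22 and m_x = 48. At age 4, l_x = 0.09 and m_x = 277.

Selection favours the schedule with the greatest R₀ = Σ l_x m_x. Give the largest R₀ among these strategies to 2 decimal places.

279.43

Strategy A: R₀ = 0.49×0 + 0.27×288 + 0.21×90 + 0.15×398 = 156.3600
Strategy B: R₀ = 0.60×0 + 0.25×353 + 0.15×120 + 0.09×153 = 120.0200
Strategy C: R₀ = 0.66×315 + 0.53×68 + 0.22×48 + 0.09×277 = 279.4300
Highest R₀: strategy C with 279.4300.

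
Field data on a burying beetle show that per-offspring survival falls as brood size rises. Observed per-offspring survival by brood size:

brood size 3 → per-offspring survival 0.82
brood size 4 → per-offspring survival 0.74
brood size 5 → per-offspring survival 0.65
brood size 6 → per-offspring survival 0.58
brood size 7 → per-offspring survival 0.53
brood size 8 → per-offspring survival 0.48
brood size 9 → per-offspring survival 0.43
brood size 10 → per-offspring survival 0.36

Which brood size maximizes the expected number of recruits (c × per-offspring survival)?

9

Expected recruits = c × s(c):
  c=3: 3 × 0.82 = 2.460
  c=4: 4 × 0.74 = 2.960
  c=5: 5 × 0.65 = 3.250
  c=6: 6 × 0.58 = 3.480
  c=7: 7 × 0.53 = 3.710
  c=8: 8 × 0.48 = 3.840
  c=9: 9 × 0.43 = 3.870
  c=10: 10 × 0.36 = 3.600
Maximum at c = 9 (3.870 recruits).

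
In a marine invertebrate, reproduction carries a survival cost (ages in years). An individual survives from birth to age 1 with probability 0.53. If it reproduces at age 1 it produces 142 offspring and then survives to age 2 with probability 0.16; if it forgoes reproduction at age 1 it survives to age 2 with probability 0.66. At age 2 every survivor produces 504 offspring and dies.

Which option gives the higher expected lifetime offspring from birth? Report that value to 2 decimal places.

breed at age 1: R₀ = 0.53 × (142 + 0.16 × 504) = 0.53 × 222.6400 = 117.9992
delay to age 2: R₀ = 0.53 × (0.66 × 504) = 0.53 × 332.6400 = 176.2992
Higher: delay to age 2 (176.2992).

176.30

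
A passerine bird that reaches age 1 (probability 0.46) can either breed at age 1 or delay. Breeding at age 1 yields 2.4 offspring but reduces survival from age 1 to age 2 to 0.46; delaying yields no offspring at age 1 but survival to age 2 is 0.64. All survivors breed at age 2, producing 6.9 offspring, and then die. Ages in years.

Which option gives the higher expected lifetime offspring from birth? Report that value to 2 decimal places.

2.56

breed at age 1: R₀ = 0.46 × (2.4 + 0.46 × 6.9) = 0.46 × 5.5740 = 2.5640
delay to age 2: R₀ = 0.46 × (0.64 × 6.9) = 0.46 × 4.4160 = 2.0314
Higher: breed at age 1 (2.5640).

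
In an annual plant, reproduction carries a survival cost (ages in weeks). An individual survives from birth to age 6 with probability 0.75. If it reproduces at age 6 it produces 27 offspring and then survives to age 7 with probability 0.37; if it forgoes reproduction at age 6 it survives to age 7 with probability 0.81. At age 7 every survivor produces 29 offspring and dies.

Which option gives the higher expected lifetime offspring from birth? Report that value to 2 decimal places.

breed at age 6: R₀ = 0.75 × (27 + 0.37 × 29) = 0.75 × 37.7300 = 28.2975
delay to age 7: R₀ = 0.75 × (0.81 × 29) = 0.75 × 23.4900 = 17.6175
Higher: breed at age 6 (28.2975).

28.30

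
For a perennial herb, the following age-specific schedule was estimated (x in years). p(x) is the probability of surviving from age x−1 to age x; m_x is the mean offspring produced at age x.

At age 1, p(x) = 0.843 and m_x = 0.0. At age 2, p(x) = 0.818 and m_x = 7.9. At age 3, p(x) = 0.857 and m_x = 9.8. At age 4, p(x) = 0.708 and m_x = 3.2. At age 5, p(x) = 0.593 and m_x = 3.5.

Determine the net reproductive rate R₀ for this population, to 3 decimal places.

Survivorship from birth: l_x = p_1·p_2·…·p_x.
  l_1 = 0.84300
  l_2 = 0.68957
  l_3 = 0.59096
  l_4 = 0.41840
  l_5 = 0.24811
R₀ = Σ l_x m_x:
  age 1: 0.84300 × 0.0 = 0.0000
  age 2: 0.68957 × 7.9 = 5.4476
  age 3: 0.59096 × 9.8 = 5.7914
  age 4: 0.41840 × 3.2 = 1.3389
  age 5: 0.24811 × 3.5 = 0.8684
R₀ = 0.0000 + 5.4476 + 5.7914 + 1.3389 + 0.8684 = 13.4463

13.446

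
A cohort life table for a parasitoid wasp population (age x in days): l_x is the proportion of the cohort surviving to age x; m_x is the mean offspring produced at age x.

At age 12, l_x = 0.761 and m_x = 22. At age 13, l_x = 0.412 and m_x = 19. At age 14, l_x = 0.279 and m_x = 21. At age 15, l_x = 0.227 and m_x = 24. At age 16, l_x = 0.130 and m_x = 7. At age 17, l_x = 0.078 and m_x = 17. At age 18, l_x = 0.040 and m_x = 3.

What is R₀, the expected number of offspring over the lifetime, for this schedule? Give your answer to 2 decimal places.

R₀ = Σ l_x m_x:
  age 12: 0.761 × 22 = 16.7420
  age 13: 0.412 × 19 = 7.8280
  age 14: 0.279 × 21 = 5.8590
  age 15: 0.227 × 24 = 5.4480
  age 16: 0.130 × 7 = 0.9100
  age 17: 0.078 × 17 = 1.3260
  age 18: 0.040 × 3 = 0.1200
R₀ = 16.7420 + 7.8280 + 5.8590 + 5.4480 + 0.9100 + 1.3260 + 0.1200 = 38.2330

38.23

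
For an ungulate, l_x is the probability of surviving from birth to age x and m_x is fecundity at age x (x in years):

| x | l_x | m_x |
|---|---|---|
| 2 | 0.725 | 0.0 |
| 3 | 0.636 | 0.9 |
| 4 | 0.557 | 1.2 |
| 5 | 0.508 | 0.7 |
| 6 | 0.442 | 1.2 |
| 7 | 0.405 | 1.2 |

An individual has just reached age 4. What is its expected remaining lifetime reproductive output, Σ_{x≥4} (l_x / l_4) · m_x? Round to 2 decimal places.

3.66

l_4 = 0.557. Conditional survival from age 4 to x is l_x / l_4.
  x=4: (0.557/0.557) × 1.2 = 1.2000
  x=5: (0.508/0.557) × 0.7 = 0.6384
  x=6: (0.442/0.557) × 1.2 = 0.9522
  x=7: (0.405/0.557) × 1.2 = 0.8725
Sum = 1.2000 + 0.6384 + 0.9522 + 0.8725 = 3.6632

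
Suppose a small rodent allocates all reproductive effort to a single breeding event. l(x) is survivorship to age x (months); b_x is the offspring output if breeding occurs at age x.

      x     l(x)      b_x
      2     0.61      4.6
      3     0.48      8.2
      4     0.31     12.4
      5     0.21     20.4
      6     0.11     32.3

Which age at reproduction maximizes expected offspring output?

5

Expected offspring if breeding at age x = l(x) × b_x:
  age 2: 0.61 × 4.6 = 2.806
  age 3: 0.48 × 8.2 = 3.936
  age 4: 0.31 × 12.4 = 3.844
  age 5: 0.21 × 20.4 = 4.284
  age 6: 0.11 × 32.3 = 3.553
Maximum at age 5 (4.284).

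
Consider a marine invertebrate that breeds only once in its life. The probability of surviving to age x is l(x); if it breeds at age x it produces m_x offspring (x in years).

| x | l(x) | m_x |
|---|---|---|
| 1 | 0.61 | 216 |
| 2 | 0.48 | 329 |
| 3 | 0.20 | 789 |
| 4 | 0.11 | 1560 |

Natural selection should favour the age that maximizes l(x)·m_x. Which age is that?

4

Expected offspring if breeding at age x = l(x) × m_x:
  age 1: 0.61 × 216 = 131.760
  age 2: 0.48 × 329 = 157.920
  age 3: 0.20 × 789 = 157.800
  age 4: 0.11 × 1560 = 171.600
Maximum at age 4 (171.600).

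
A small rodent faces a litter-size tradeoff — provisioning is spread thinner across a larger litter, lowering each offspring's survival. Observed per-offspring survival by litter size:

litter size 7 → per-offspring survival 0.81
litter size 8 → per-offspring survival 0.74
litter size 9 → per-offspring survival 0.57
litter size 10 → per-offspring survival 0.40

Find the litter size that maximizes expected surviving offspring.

8

Expected surviving offspring = c × s(c):
  c=7: 7 × 0.81 = 5.670
  c=8: 8 × 0.74 = 5.920
  c=9: 9 × 0.57 = 5.130
  c=10: 10 × 0.40 = 4.000
Maximum at c = 8 (5.920 surviving offspring).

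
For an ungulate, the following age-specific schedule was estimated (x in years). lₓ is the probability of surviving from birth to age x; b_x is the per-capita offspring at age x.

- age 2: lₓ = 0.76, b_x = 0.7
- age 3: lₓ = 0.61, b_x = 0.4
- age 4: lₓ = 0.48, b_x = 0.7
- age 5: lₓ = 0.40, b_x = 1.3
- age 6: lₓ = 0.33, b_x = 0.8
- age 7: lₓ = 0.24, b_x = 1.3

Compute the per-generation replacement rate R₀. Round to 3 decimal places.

R₀ = Σ lₓ b_x:
  age 2: 0.76 × 0.7 = 0.5320
  age 3: 0.61 × 0.4 = 0.2440
  age 4: 0.48 × 0.7 = 0.3360
  age 5: 0.40 × 1.3 = 0.5200
  age 6: 0.33 × 0.8 = 0.2640
  age 7: 0.24 × 1.3 = 0.3120
R₀ = 0.5320 + 0.2440 + 0.3360 + 0.5200 + 0.2640 + 0.3120 = 2.2080

2.208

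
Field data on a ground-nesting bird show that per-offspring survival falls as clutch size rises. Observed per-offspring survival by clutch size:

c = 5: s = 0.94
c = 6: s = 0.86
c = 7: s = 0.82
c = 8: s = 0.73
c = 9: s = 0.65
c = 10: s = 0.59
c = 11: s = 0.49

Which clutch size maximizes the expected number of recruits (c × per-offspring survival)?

10

Expected recruits = c × s(c):
  c=5: 5 × 0.94 = 4.700
  c=6: 6 × 0.86 = 5.160
  c=7: 7 × 0.82 = 5.740
  c=8: 8 × 0.73 = 5.840
  c=9: 9 × 0.65 = 5.850
  c=10: 10 × 0.59 = 5.900
  c=11: 11 × 0.49 = 5.390
Maximum at c = 10 (5.900 recruits).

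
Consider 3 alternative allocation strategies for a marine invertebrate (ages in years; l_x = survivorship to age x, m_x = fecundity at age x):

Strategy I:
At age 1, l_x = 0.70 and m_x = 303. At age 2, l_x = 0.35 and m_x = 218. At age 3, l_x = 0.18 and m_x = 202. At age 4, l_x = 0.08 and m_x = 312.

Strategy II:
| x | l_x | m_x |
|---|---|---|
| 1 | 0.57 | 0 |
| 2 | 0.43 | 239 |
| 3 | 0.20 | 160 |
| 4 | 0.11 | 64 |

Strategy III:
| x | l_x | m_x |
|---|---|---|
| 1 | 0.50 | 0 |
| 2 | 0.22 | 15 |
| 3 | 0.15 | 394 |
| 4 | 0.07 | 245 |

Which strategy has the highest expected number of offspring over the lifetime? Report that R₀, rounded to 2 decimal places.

Strategy I: R₀ = 0.70×303 + 0.35×218 + 0.18×202 + 0.08×312 = 349.7200
Strategy II: R₀ = 0.57×0 + 0.43×239 + 0.20×160 + 0.11×64 = 141.8100
Strategy III: R₀ = 0.50×0 + 0.22×15 + 0.15×394 + 0.07×245 = 79.5500
Highest R₀: strategy I with 349.7200.

349.72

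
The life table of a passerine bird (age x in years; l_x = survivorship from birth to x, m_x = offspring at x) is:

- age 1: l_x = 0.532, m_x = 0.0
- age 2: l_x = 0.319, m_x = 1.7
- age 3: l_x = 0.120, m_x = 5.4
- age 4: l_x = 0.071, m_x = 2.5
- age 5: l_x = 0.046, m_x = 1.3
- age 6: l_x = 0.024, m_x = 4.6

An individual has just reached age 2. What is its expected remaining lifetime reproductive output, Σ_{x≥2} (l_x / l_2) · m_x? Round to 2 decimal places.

4.82

l_2 = 0.319. Conditional survival from age 2 to x is l_x / l_2.
  x=2: (0.319/0.319) × 1.7 = 1.7000
  x=3: (0.120/0.319) × 5.4 = 2.0313
  x=4: (0.071/0.319) × 2.5 = 0.5564
  x=5: (0.046/0.319) × 1.3 = 0.1875
  x=6: (0.024/0.319) × 4.6 = 0.3461
Sum = 1.7000 + 2.0313 + 0.5564 + 0.1875 + 0.3461 = 4.8213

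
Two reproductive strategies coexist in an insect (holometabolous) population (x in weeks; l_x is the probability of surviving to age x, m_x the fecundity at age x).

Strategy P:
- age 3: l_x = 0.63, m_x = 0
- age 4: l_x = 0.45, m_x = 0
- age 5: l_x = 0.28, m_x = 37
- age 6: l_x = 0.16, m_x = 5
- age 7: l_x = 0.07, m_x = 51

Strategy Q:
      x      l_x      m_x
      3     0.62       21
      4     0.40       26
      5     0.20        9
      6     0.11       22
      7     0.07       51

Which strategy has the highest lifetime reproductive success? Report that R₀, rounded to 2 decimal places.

31.21

Strategy P: R₀ = 0.63×0 + 0.45×0 + 0.28×37 + 0.16×5 + 0.07×51 = 14.7300
Strategy Q: R₀ = 0.62×21 + 0.40×26 + 0.20×9 + 0.11×22 + 0.07×51 = 31.2100
Highest R₀: strategy Q with 31.2100.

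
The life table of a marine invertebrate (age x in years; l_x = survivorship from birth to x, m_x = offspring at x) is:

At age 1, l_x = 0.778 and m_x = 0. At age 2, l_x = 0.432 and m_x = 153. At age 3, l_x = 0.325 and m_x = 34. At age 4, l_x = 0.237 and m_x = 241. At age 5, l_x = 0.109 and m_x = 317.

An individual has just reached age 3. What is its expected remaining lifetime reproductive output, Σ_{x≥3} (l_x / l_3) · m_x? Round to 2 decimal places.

l_3 = 0.325. Conditional survival from age 3 to x is l_x / l_3.
  x=3: (0.325/0.325) × 34 = 34.0000
  x=4: (0.237/0.325) × 241 = 175.7446
  x=5: (0.109/0.325) × 317 = 106.3169
Sum = 34.0000 + 175.7446 + 106.3169 = 316.0615

316.06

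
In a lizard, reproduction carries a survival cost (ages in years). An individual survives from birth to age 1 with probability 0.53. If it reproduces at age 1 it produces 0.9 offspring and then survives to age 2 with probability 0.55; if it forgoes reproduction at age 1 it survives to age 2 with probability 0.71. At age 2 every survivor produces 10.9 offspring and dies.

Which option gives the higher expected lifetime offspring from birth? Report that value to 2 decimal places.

breed at age 1: R₀ = 0.53 × (0.9 + 0.55 × 10.9) = 0.53 × 6.8950 = 3.6544
delay to age 2: R₀ = 0.53 × (0.71 × 10.9) = 0.53 × 7.7390 = 4.1017
Higher: delay to age 2 (4.1017).

4.10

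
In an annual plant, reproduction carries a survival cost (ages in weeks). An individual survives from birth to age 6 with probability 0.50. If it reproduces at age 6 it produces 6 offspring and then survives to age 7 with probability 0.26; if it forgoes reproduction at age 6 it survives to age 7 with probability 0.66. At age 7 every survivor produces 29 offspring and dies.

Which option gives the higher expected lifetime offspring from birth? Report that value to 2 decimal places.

9.57

breed at age 6: R₀ = 0.50 × (6 + 0.26 × 29) = 0.50 × 13.5400 = 6.7700
delay to age 7: R₀ = 0.50 × (0.66 × 29) = 0.50 × 19.1400 = 9.5700
Higher: delay to age 7 (9.5700).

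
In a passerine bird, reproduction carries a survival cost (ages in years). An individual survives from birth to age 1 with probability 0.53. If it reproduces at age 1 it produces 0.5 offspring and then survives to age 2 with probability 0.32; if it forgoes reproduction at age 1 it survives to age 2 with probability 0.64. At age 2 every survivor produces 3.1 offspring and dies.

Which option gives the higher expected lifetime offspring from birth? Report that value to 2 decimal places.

breed at age 1: R₀ = 0.53 × (0.5 + 0.32 × 3.1) = 0.53 × 1.4920 = 0.7908
delay to age 2: R₀ = 0.53 × (0.64 × 3.1) = 0.53 × 1.9840 = 1.0515
Higher: delay to age 2 (1.0515).

1.05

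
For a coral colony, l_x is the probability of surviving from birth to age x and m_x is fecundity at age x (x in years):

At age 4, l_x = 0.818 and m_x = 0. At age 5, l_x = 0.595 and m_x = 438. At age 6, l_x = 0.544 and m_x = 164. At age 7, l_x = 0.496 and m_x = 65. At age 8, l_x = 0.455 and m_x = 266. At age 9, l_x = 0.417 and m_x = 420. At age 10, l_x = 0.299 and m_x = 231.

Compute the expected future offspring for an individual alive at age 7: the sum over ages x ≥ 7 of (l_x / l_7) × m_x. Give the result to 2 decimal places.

l_7 = 0.496. Conditional survival from age 7 to x is l_x / l_7.
  x=7: (0.496/0.496) × 65 = 65.0000
  x=8: (0.455/0.496) × 266 = 244.0121
  x=9: (0.417/0.496) × 420 = 353.1048
  x=10: (0.299/0.496) × 231 = 139.2520
Sum = 65.0000 + 244.0121 + 353.1048 + 139.2520 = 801.3690

801.37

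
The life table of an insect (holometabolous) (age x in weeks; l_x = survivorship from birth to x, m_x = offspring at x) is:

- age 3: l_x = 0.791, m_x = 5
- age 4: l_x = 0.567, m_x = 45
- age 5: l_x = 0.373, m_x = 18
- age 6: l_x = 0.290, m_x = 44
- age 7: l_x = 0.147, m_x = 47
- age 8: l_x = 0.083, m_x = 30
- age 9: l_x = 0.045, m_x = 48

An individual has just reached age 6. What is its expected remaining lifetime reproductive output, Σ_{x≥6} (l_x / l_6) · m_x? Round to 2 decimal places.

83.86

l_6 = 0.290. Conditional survival from age 6 to x is l_x / l_6.
  x=6: (0.290/0.290) × 44 = 44.0000
  x=7: (0.147/0.290) × 47 = 23.8241
  x=8: (0.083/0.290) × 30 = 8.5862
  x=9: (0.045/0.290) × 48 = 7.4483
Sum = 44.0000 + 23.8241 + 8.5862 + 7.4483 = 83.8586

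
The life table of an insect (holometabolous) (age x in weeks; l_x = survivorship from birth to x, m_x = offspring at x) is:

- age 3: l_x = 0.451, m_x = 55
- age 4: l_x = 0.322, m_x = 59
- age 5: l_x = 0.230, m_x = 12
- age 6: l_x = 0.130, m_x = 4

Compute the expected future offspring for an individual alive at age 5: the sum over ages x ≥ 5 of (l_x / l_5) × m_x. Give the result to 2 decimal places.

l_5 = 0.230. Conditional survival from age 5 to x is l_x / l_5.
  x=5: (0.230/0.230) × 12 = 12.0000
  x=6: (0.130/0.230) × 4 = 2.2609
Sum = 12.0000 + 2.2609 = 14.2609

14.26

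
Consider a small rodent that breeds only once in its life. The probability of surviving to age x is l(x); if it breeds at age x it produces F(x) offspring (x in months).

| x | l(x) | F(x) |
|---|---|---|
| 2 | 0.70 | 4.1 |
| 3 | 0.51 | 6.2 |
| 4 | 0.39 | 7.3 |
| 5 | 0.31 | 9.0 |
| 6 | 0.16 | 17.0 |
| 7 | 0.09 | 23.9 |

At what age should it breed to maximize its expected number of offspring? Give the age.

Expected offspring if breeding at age x = l(x) × F(x):
  age 2: 0.70 × 4.1 = 2.870
  age 3: 0.51 × 6.2 = 3.162
  age 4: 0.39 × 7.3 = 2.847
  age 5: 0.31 × 9.0 = 2.790
  age 6: 0.16 × 17.0 = 2.720
  age 7: 0.09 × 23.9 = 2.151
Maximum at age 3 (3.162).

3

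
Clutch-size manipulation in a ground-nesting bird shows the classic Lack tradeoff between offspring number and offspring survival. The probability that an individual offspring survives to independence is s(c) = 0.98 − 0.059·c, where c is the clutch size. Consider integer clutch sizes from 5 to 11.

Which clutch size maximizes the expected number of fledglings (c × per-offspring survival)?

Expected fledglings = c × s(c):
  c=5: 5 × 0.685 = 3.425
  c=6: 6 × 0.626 = 3.756
  c=7: 7 × 0.567 = 3.969
  c=8: 8 × 0.508 = 4.064
  c=9: 9 × 0.449 = 4.041
  c=10: 10 × 0.390 = 3.900
  c=11: 11 × 0.331 = 3.641
Maximum at c = 8 (4.064 fledglings).

8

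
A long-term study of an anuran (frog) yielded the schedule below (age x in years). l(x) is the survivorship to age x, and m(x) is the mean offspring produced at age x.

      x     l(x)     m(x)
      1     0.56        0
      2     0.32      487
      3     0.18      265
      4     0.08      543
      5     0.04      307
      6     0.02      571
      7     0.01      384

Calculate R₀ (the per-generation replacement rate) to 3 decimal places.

R₀ = Σ l(x) m(x):
  age 1: 0.56 × 0 = 0.0000
  age 2: 0.32 × 487 = 155.8400
  age 3: 0.18 × 265 = 47.7000
  age 4: 0.08 × 543 = 43.4400
  age 5: 0.04 × 307 = 12.2800
  age 6: 0.02 × 571 = 11.4200
  age 7: 0.01 × 384 = 3.8400
R₀ = 0.0000 + 155.8400 + 47.7000 + 43.4400 + 12.2800 + 11.4200 + 3.8400 = 274.5200

274.520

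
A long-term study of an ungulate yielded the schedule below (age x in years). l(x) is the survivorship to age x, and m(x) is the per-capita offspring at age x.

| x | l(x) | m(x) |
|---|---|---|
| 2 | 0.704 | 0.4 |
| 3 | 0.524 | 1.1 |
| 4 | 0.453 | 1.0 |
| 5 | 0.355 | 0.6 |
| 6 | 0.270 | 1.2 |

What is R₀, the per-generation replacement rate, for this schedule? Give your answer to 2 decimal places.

R₀ = Σ l(x) m(x):
  age 2: 0.704 × 0.4 = 0.2816
  age 3: 0.524 × 1.1 = 0.5764
  age 4: 0.453 × 1.0 = 0.4530
  age 5: 0.355 × 0.6 = 0.2130
  age 6: 0.270 × 1.2 = 0.3240
R₀ = 0.2816 + 0.5764 + 0.4530 + 0.2130 + 0.3240 = 1.8480

1.85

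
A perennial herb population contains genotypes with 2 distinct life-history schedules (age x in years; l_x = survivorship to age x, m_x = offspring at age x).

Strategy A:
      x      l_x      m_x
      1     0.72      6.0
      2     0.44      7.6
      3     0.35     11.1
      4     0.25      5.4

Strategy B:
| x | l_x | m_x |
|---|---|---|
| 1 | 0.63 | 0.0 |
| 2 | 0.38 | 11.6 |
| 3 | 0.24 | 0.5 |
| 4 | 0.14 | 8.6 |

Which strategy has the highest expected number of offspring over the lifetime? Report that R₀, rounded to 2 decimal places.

12.90

Strategy A: R₀ = 0.72×6.0 + 0.44×7.6 + 0.35×11.1 + 0.25×5.4 = 12.8990
Strategy B: R₀ = 0.63×0.0 + 0.38×11.6 + 0.24×0.5 + 0.14×8.6 = 5.7320
Highest R₀: strategy A with 12.8990.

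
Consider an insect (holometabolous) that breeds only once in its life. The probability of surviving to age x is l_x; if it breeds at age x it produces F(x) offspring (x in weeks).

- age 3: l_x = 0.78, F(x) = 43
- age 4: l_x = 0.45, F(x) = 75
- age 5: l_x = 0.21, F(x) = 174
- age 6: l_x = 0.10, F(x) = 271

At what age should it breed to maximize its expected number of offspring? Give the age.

Expected offspring if breeding at age x = l_x × F(x):
  age 3: 0.78 × 43 = 33.540
  age 4: 0.45 × 75 = 33.750
  age 5: 0.21 × 174 = 36.540
  age 6: 0.10 × 271 = 27.100
Maximum at age 5 (36.540).

5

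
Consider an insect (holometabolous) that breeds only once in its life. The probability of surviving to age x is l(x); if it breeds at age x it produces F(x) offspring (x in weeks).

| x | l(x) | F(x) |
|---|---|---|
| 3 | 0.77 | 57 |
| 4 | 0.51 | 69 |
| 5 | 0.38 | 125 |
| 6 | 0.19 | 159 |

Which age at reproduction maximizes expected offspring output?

5

Expected offspring if breeding at age x = l(x) × F(x):
  age 3: 0.77 × 57 = 43.890
  age 4: 0.51 × 69 = 35.190
  age 5: 0.38 × 125 = 47.500
  age 6: 0.19 × 159 = 30.210
Maximum at age 5 (47.500).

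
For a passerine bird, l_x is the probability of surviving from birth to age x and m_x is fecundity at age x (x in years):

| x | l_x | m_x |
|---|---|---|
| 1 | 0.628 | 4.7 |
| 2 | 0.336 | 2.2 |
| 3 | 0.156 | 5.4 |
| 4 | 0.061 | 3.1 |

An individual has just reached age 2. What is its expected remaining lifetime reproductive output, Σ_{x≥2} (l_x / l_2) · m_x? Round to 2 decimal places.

5.27

l_2 = 0.336. Conditional survival from age 2 to x is l_x / l_2.
  x=2: (0.336/0.336) × 2.2 = 2.2000
  x=3: (0.156/0.336) × 5.4 = 2.5071
  x=4: (0.061/0.336) × 3.1 = 0.5628
Sum = 2.2000 + 2.5071 + 0.5628 = 5.2699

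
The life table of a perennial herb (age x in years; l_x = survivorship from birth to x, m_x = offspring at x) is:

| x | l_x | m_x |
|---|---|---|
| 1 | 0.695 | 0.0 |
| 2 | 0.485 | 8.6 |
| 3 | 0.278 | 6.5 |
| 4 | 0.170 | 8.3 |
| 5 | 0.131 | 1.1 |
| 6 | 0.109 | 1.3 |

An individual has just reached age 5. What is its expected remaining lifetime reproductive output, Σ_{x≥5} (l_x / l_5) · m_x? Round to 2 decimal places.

2.18

l_5 = 0.131. Conditional survival from age 5 to x is l_x / l_5.
  x=5: (0.131/0.131) × 1.1 = 1.1000
  x=6: (0.109/0.131) × 1.3 = 1.0817
Sum = 1.1000 + 1.0817 = 2.1817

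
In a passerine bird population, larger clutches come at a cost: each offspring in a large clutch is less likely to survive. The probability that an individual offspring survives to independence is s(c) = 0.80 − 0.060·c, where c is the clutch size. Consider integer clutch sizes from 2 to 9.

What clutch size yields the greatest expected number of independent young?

Expected independent young = c × s(c):
  c=2: 2 × 0.680 = 1.360
  c=3: 3 × 0.620 = 1.860
  c=4: 4 × 0.560 = 2.240
  c=5: 5 × 0.500 = 2.500
  c=6: 6 × 0.440 = 2.640
  c=7: 7 × 0.380 = 2.660
  c=8: 8 × 0.320 = 2.560
  c=9: 9 × 0.260 = 2.340
Maximum at c = 7 (2.660 independent young).

7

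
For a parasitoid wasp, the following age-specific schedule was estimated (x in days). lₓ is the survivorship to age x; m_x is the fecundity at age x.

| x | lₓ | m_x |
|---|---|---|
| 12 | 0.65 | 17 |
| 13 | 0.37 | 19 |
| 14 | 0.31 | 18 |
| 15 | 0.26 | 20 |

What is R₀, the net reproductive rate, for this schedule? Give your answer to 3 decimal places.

R₀ = Σ lₓ m_x:
  age 12: 0.65 × 17 = 11.0500
  age 13: 0.37 × 19 = 7.0300
  age 14: 0.31 × 18 = 5.5800
  age 15: 0.26 × 20 = 5.2000
R₀ = 11.0500 + 7.0300 + 5.5800 + 5.2000 = 28.8600

28.860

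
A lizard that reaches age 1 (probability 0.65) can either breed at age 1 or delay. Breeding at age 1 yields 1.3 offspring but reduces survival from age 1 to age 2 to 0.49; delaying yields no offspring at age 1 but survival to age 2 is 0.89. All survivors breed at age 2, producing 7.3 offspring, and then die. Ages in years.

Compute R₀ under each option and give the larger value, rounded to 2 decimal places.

breed at age 1: R₀ = 0.65 × (1.3 + 0.49 × 7.3) = 0.65 × 4.8770 = 3.1700
delay to age 2: R₀ = 0.65 × (0.89 × 7.3) = 0.65 × 6.4970 = 4.2230
Higher: delay to age 2 (4.2230).

4.22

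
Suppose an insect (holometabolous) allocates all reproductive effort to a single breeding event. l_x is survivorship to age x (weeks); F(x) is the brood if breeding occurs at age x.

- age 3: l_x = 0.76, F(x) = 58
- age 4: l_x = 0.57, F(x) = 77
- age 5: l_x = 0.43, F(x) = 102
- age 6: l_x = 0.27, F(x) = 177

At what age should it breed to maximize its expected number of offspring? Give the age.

Expected offspring if breeding at age x = l_x × F(x):
  age 3: 0.76 × 58 = 44.080
  age 4: 0.57 × 77 = 43.890
  age 5: 0.43 × 102 = 43.860
  age 6: 0.27 × 177 = 47.790
Maximum at age 6 (47.790).

6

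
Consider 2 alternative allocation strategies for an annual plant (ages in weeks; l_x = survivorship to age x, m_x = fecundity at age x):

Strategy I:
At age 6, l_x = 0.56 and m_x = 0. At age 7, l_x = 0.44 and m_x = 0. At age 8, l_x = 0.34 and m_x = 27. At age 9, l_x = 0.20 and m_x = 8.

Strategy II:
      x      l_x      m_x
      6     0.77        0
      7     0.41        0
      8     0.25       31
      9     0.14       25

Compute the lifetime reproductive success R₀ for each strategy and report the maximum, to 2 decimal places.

Strategy I: R₀ = 0.56×0 + 0.44×0 + 0.34×27 + 0.20×8 = 10.7800
Strategy II: R₀ = 0.77×0 + 0.41×0 + 0.25×31 + 0.14×25 = 11.2500
Highest R₀: strategy II with 11.2500.

11.25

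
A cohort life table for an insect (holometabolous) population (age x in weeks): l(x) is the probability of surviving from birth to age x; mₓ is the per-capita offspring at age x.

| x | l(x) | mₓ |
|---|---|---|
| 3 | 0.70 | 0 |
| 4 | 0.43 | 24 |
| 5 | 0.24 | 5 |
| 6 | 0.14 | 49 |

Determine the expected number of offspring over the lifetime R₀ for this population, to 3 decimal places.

R₀ = Σ l(x) mₓ:
  age 3: 0.70 × 0 = 0.0000
  age 4: 0.43 × 24 = 10.3200
  age 5: 0.24 × 5 = 1.2000
  age 6: 0.14 × 49 = 6.8600
R₀ = 0.0000 + 10.3200 + 1.2000 + 6.8600 = 18.3800

18.380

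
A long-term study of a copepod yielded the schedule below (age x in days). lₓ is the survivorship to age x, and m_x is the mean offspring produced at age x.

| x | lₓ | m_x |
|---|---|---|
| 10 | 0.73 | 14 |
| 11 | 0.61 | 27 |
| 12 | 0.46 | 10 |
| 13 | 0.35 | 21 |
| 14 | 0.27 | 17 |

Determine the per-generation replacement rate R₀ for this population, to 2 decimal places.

R₀ = Σ lₓ m_x:
  age 10: 0.73 × 14 = 10.2200
  age 11: 0.61 × 27 = 16.4700
  age 12: 0.46 × 10 = 4.6000
  age 13: 0.35 × 21 = 7.3500
  age 14: 0.27 × 17 = 4.5900
R₀ = 10.2200 + 16.4700 + 4.6000 + 7.3500 + 4.5900 = 43.2300

43.23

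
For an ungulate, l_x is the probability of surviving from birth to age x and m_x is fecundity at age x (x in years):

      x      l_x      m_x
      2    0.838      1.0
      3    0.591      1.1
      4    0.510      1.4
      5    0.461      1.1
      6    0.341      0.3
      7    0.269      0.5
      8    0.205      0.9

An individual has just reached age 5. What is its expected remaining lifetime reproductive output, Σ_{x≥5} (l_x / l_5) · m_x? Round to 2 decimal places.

2.01

l_5 = 0.461. Conditional survival from age 5 to x is l_x / l_5.
  x=5: (0.461/0.461) × 1.1 = 1.1000
  x=6: (0.341/0.461) × 0.3 = 0.2219
  x=7: (0.269/0.461) × 0.5 = 0.2918
  x=8: (0.205/0.461) × 0.9 = 0.4002
Sum = 1.1000 + 0.2219 + 0.2918 + 0.4002 = 2.0139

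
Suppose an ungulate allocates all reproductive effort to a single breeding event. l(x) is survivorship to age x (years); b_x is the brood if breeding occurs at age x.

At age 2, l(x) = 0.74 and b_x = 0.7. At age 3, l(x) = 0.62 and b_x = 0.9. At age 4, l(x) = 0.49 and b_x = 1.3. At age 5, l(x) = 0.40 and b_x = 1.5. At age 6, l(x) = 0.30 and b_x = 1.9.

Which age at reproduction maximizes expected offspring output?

4

Expected offspring if breeding at age x = l(x) × b_x:
  age 2: 0.74 × 0.7 = 0.518
  age 3: 0.62 × 0.9 = 0.558
  age 4: 0.49 × 1.3 = 0.637
  age 5: 0.40 × 1.5 = 0.600
  age 6: 0.30 × 1.9 = 0.570
Maximum at age 4 (0.637).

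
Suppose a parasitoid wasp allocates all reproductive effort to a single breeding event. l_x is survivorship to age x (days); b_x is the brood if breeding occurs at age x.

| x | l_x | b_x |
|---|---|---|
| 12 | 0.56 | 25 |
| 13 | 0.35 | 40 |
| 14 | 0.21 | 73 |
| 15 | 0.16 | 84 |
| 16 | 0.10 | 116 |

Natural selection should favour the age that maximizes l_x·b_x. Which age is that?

14

Expected offspring if breeding at age x = l_x × b_x:
  age 12: 0.56 × 25 = 14.000
  age 13: 0.35 × 40 = 14.000
  age 14: 0.21 × 73 = 15.330
  age 15: 0.16 × 84 = 13.440
  age 16: 0.10 × 116 = 11.600
Maximum at age 14 (15.330).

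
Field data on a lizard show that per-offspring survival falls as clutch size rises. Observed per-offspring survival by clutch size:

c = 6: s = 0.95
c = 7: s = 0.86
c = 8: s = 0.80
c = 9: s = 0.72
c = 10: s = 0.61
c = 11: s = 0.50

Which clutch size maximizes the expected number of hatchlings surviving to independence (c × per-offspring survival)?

9

Expected hatchlings surviving to independence = c × s(c):
  c=6: 6 × 0.95 = 5.700
  c=7: 7 × 0.86 = 6.020
  c=8: 8 × 0.80 = 6.400
  c=9: 9 × 0.72 = 6.480
  c=10: 10 × 0.61 = 6.100
  c=11: 11 × 0.50 = 5.500
Maximum at c = 9 (6.480 hatchlings surviving to independence).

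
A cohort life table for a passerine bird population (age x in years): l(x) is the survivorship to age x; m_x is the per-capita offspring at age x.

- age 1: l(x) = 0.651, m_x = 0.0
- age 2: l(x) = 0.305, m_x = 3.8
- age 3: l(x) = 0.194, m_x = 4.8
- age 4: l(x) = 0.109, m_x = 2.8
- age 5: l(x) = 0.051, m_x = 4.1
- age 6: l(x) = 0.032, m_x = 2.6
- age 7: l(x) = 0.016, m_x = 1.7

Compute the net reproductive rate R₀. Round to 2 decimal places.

R₀ = Σ l(x) m_x:
  age 1: 0.651 × 0.0 = 0.0000
  age 2: 0.305 × 3.8 = 1.1590
  age 3: 0.194 × 4.8 = 0.9312
  age 4: 0.109 × 2.8 = 0.3052
  age 5: 0.051 × 4.1 = 0.2091
  age 6: 0.032 × 2.6 = 0.0832
  age 7: 0.016 × 1.7 = 0.0272
R₀ = 0.0000 + 1.1590 + 0.9312 + 0.3052 + 0.2091 + 0.0832 + 0.0272 = 2.7149

2.71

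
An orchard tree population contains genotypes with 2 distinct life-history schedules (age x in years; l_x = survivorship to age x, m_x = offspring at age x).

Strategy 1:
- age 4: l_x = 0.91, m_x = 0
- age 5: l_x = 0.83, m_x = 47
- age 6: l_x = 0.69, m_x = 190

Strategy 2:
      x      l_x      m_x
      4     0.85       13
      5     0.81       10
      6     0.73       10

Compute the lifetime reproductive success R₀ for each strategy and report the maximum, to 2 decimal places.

170.11

Strategy 1: R₀ = 0.91×0 + 0.83×47 + 0.69×190 = 170.1100
Strategy 2: R₀ = 0.85×13 + 0.81×10 + 0.73×10 = 26.4500
Highest R₀: strategy 1 with 170.1100.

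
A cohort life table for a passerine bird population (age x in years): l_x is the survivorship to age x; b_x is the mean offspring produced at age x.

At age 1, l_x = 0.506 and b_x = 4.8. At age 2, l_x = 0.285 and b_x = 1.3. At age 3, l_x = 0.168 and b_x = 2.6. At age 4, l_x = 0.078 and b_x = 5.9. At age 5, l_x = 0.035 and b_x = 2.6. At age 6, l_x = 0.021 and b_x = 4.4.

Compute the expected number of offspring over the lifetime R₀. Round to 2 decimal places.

3.88

R₀ = Σ l_x b_x:
  age 1: 0.506 × 4.8 = 2.4288
  age 2: 0.285 × 1.3 = 0.3705
  age 3: 0.168 × 2.6 = 0.4368
  age 4: 0.078 × 5.9 = 0.4602
  age 5: 0.035 × 2.6 = 0.0910
  age 6: 0.021 × 4.4 = 0.0924
R₀ = 2.4288 + 0.3705 + 0.4368 + 0.4602 + 0.0910 + 0.0924 = 3.8797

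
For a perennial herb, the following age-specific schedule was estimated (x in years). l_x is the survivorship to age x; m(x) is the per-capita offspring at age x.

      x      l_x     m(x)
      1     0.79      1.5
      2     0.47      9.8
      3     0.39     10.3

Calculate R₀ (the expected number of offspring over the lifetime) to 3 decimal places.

9.808

R₀ = Σ l_x m(x):
  age 1: 0.79 × 1.5 = 1.1850
  age 2: 0.47 × 9.8 = 4.6060
  age 3: 0.39 × 10.3 = 4.0170
R₀ = 1.1850 + 4.6060 + 4.0170 = 9.8080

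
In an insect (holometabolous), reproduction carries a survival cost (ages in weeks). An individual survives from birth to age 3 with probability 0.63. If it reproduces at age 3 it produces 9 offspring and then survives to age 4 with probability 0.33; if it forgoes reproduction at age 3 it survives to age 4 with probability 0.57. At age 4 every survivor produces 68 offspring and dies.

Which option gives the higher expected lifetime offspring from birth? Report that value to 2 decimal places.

breed at age 3: R₀ = 0.63 × (9 + 0.33 × 68) = 0.63 × 31.4400 = 19.8072
delay to age 4: R₀ = 0.63 × (0.57 × 68) = 0.63 × 38.7600 = 24.4188
Higher: delay to age 4 (24.4188).

24.42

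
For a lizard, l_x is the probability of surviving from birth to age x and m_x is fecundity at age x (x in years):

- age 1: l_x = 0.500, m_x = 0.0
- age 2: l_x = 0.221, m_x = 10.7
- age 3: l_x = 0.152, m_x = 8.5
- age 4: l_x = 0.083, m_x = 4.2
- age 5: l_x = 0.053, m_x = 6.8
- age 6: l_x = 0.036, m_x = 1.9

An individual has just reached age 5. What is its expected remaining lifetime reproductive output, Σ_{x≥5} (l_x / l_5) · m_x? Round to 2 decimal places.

8.09

l_5 = 0.053. Conditional survival from age 5 to x is l_x / l_5.
  x=5: (0.053/0.053) × 6.8 = 6.8000
  x=6: (0.036/0.053) × 1.9 = 1.2906
Sum = 6.8000 + 1.2906 = 8.0906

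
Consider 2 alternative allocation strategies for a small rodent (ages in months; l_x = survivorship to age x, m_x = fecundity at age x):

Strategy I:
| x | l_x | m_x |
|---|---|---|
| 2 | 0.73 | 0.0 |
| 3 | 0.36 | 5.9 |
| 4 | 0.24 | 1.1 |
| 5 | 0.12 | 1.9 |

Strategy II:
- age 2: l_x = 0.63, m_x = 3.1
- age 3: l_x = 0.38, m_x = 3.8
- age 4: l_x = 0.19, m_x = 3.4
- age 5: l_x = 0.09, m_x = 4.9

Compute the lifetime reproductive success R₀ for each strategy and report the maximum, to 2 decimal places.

Strategy I: R₀ = 0.73×0.0 + 0.36×5.9 + 0.24×1.1 + 0.12×1.9 = 2.6160
Strategy II: R₀ = 0.63×3.1 + 0.38×3.8 + 0.19×3.4 + 0.09×4.9 = 4.4840
Highest R₀: strategy II with 4.4840.

4.48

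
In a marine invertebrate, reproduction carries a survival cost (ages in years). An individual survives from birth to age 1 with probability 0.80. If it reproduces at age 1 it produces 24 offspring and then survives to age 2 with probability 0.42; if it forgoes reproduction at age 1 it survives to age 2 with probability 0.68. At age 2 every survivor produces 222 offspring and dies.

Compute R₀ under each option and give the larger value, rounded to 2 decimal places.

breed at age 1: R₀ = 0.80 × (24 + 0.42 × 222) = 0.80 × 117.2400 = 93.7920
delay to age 2: R₀ = 0.80 × (0.68 × 222) = 0.80 × 150.9600 = 120.7680
Higher: delay to age 2 (120.7680).

120.77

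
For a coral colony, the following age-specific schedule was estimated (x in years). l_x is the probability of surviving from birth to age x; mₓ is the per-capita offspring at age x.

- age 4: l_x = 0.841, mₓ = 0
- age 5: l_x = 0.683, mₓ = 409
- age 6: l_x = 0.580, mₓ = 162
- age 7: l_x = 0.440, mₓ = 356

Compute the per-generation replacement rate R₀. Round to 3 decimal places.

R₀ = Σ l_x mₓ:
  age 4: 0.841 × 0 = 0.0000
  age 5: 0.683 × 409 = 279.3470
  age 6: 0.580 × 162 = 93.9600
  age 7: 0.440 × 356 = 156.6400
R₀ = 0.0000 + 279.3470 + 93.9600 + 156.6400 = 529.9470

529.947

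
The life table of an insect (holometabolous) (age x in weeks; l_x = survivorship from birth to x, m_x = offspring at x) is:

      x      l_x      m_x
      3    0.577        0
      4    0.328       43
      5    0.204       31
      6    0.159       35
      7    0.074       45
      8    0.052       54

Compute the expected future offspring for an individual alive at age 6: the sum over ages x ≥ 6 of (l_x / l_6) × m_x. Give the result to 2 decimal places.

73.60

l_6 = 0.159. Conditional survival from age 6 to x is l_x / l_6.
  x=6: (0.159/0.159) × 35 = 35.0000
  x=7: (0.074/0.159) × 45 = 20.9434
  x=8: (0.052/0.159) × 54 = 17.6604
Sum = 35.0000 + 20.9434 + 17.6604 = 73.6038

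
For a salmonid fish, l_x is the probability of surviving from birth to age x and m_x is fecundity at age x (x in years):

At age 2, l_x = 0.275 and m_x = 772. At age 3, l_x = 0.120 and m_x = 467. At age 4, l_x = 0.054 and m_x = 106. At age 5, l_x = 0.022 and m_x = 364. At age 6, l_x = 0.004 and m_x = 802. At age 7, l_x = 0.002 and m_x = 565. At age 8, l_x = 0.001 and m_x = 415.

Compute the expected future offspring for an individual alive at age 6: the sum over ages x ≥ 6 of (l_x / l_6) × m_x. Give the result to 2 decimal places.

l_6 = 0.004. Conditional survival from age 6 to x is l_x / l_6.
  x=6: (0.004/0.004) × 802 = 802.0000
  x=7: (0.002/0.004) × 565 = 282.5000
  x=8: (0.001/0.004) × 415 = 103.7500
Sum = 802.0000 + 282.5000 + 103.7500 = 1188.2500

1188.25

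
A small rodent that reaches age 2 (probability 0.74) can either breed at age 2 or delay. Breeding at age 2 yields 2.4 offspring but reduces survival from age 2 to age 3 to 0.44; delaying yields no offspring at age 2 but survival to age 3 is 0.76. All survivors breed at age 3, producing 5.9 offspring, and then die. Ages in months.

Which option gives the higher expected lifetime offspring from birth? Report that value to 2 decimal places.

3.70

breed at age 2: R₀ = 0.74 × (2.4 + 0.44 × 5.9) = 0.74 × 4.9960 = 3.6970
delay to age 3: R₀ = 0.74 × (0.76 × 5.9) = 0.74 × 4.4840 = 3.3182
Higher: breed at age 2 (3.6970).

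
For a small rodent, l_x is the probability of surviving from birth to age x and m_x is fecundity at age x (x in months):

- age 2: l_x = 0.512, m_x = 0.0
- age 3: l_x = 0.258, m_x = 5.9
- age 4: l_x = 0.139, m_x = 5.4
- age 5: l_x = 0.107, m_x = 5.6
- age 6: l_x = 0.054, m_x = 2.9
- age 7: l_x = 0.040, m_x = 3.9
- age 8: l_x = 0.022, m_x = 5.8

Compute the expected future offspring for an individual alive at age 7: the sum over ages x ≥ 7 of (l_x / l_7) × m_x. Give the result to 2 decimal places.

l_7 = 0.040. Conditional survival from age 7 to x is l_x / l_7.
  x=7: (0.040/0.040) × 3.9 = 3.9000
  x=8: (0.022/0.040) × 5.8 = 3.1900
Sum = 3.9000 + 3.1900 = 7.0900

7.09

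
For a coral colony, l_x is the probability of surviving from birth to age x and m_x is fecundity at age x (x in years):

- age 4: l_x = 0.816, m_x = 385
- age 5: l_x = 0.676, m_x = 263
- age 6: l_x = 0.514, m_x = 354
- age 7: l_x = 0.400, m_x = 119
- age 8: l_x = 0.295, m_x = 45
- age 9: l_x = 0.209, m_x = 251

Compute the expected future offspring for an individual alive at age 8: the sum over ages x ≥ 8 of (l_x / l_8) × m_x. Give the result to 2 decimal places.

l_8 = 0.295. Conditional survival from age 8 to x is l_x / l_8.
  x=8: (0.295/0.295) × 45 = 45.0000
  x=9: (0.209/0.295) × 251 = 177.8271
Sum = 45.0000 + 177.8271 = 222.8271

222.83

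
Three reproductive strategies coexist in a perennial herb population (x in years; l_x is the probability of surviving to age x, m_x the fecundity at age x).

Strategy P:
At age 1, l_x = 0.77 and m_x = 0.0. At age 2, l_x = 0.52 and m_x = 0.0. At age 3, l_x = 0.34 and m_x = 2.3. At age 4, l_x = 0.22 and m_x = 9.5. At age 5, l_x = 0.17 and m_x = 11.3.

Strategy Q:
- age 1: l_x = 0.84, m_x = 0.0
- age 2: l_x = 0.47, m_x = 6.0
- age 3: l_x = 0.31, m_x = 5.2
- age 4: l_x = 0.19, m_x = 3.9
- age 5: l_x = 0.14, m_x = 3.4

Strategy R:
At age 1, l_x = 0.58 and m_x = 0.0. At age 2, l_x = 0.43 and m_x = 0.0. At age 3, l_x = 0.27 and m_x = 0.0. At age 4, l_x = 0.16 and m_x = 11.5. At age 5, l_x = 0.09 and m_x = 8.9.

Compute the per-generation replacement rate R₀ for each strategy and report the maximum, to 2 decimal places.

Strategy P: R₀ = 0.77×0.0 + 0.52×0.0 + 0.34×2.3 + 0.22×9.5 + 0.17×11.3 = 4.7930
Strategy Q: R₀ = 0.84×0.0 + 0.47×6.0 + 0.31×5.2 + 0.19×3.9 + 0.14×3.4 = 5.6490
Strategy R: R₀ = 0.58×0.0 + 0.43×0.0 + 0.27×0.0 + 0.16×11.5 + 0.09×8.9 = 2.6410
Highest R₀: strategy Q with 5.6490.

5.65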